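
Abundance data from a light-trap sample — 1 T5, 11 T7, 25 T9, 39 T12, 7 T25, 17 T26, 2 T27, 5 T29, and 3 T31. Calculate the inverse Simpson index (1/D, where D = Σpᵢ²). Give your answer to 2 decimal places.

4.58

Total N = 1+11+25+39+7+17+2+5+3 = 110, so the proportions are 0.009091, 0.1, 0.227273, 0.354545, 0.063636, 0.154545, 0.018182, 0.045455, 0.027273 (working shown to 6 dp, full precision carried).
D = 0.009091² + 0.1² + 0.227273² + 0.354545² + 0.063636² + 0.154545² + 0.018182² + 0.045455² + 0.027273² = 0.000083 + 0.010000 + 0.051653 + 0.125702 + 0.004050 + 0.023884 + 0.000331 + 0.002066 + 0.000744 = 0.218512.
So 1/D = 4.5764, i.e. 4.58 to 2 decimal places.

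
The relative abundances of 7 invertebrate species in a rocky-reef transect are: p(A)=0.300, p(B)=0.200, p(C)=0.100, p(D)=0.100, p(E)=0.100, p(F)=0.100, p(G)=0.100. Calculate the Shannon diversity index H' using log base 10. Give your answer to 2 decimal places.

0.80

Each pᵢ log₁₀ pᵢ term (working shown to 4 dp, full precision carried): 0.3×(-0.5229)=-0.1569, 0.2×(-0.6990)=-0.1398, 0.1×(-1.0000)=-0.1000, 0.1×(-1.0000)=-0.1000, 0.1×(-1.0000)=-0.1000, 0.1×(-1.0000)=-0.1000, 0.1×(-1.0000)=-0.1000.
Sum = -0.7967, so H' = 0.80.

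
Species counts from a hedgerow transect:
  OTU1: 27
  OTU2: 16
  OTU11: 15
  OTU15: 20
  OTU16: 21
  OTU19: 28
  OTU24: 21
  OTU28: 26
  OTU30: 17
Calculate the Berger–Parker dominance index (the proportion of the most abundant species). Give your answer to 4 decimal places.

0.1466

Total N = 27+16+15+20+21+28+21+26+17 = 191, so the proportions are 0.141361, 0.08377, 0.078534, 0.104712, 0.109948, 0.146597, 0.109948, 0.136126, 0.089005 (working shown to 6 dp, full precision carried).
The largest proportion is 0.146597, i.e. d = 0.1466 to 4 decimal places.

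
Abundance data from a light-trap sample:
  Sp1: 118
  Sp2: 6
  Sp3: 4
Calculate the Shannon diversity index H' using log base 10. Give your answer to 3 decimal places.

Total N = 118+6+4 = 128, so the proportions are 0.92188, 0.04688, 0.03125 (working shown to 5 dp, full precision carried).
Each pᵢ log₁₀ pᵢ term: 0.92188×(-0.03533)=-0.03257, 0.04688×(-1.32906)=-0.06230, 0.03125×(-1.50515)=-0.04704.
Sum = -0.14190, so H' = 0.142.

0.142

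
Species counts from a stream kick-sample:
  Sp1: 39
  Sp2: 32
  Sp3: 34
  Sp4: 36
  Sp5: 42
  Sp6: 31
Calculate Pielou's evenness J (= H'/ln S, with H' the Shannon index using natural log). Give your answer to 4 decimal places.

Total N = 39+32+34+36+42+31 = 214, so the proportions are 0.182243, 0.149533, 0.158879, 0.168224, 0.196262, 0.14486 (working shown to 6 dp, full precision carried).
H' = −Σ pᵢ ln pᵢ = −((-0.310253) + (-0.284148) + (-0.292275) + (-0.299853) + (-0.319574) + (-0.279868)) = 1.785971.
With S = 6 species, ln S = 1.791759, so J = 1.785971/1.791759 = 0.996769, i.e. 0.9968 to 4 decimal places.

0.9968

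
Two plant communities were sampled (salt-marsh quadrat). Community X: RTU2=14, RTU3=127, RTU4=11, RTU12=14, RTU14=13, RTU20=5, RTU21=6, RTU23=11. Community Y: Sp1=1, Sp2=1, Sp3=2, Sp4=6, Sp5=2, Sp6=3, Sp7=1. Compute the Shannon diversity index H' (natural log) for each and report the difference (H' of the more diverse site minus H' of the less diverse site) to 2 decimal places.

0.37

Community X: N=201, proportions 0.06965, 0.63184, 0.05473, 0.06965, 0.06468, 0.02488, 0.02985, 0.05473, giving H' = 1.35305 (working shown to 5 dp, full precision carried).
Community Y: N=16, proportions 0.0625, 0.0625, 0.125, 0.375, 0.125, 0.1875, 0.0625, giving H' = 1.72140.
Difference = |1.35305 − 1.72140| = 0.36835, i.e. 0.37 to 2 decimal places.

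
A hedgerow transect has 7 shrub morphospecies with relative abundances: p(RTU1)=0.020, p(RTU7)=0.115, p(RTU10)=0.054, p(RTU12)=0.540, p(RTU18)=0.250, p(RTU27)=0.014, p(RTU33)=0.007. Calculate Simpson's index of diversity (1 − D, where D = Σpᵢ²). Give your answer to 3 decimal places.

D = 0.02² + 0.115² + 0.054² + 0.54² + 0.25² + 0.014² + 0.007² = 0.00040 + 0.01323 + 0.00292 + 0.29160 + 0.06250 + 0.00020 + 0.00005 = 0.37089 (working shown to 5 dp, full precision carried).
So 1 − D = 0.62911, i.e. 0.629 to 3 decimal places.

0.629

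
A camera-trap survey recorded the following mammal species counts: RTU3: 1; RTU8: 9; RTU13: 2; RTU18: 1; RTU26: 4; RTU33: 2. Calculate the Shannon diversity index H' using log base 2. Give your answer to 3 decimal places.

2.115

Total N = 1+9+2+1+4+2 = 19, so the proportions are 0.05263, 0.47368, 0.10526, 0.05263, 0.21053, 0.10526 (working shown to 5 dp, full precision carried).
Each pᵢ log₂ pᵢ term: 0.05263×(-4.24793)=-0.22358, 0.47368×(-1.07800)=-0.51063, 0.10526×(-3.24793)=-0.34189, 0.05263×(-4.24793)=-0.22358, 0.21053×(-2.24793)=-0.47325, 0.10526×(-3.24793)=-0.34189.
Sum = -2.11481, so H' = 2.115.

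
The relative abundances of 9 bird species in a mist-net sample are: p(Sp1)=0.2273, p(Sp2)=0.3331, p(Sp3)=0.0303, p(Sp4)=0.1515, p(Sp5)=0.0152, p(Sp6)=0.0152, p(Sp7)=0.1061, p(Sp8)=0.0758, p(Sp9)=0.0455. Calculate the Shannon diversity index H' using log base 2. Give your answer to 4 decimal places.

Each pᵢ log₂ pᵢ term (working shown to 6 dp, full precision carried): 0.2273×(-2.137330)=-0.485815, 0.3331×(-1.585973)=-0.528288, 0.0303×(-5.044538)=-0.152850, 0.1515×(-2.722610)=-0.412475, 0.0152×(-6.039785)=-0.091805, 0.0152×(-6.039785)=-0.091805, 0.1061×(-3.236503)=-0.343393, 0.0758×(-3.721658)=-0.282102, 0.0455×(-4.457990)=-0.202839.
Sum = -2.591370, so H' = 2.5914.

2.5914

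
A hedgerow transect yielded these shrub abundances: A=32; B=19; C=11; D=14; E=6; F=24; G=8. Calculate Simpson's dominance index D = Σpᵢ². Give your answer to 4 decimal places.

Total N = 32+19+11+14+6+24+8 = 114, so the proportions are 0.280702, 0.166667, 0.096491, 0.122807, 0.052632, 0.210526, 0.070175 (working shown to 6 dp, full precision carried).
D = 0.280702² + 0.166667² + 0.096491² + 0.122807² + 0.052632² + 0.210526² + 0.070175² = 0.078793 + 0.027778 + 0.009311 + 0.015082 + 0.002770 + 0.044321 + 0.004925 = 0.182979.
To 4 decimal places, D = 0.1830.

0.1830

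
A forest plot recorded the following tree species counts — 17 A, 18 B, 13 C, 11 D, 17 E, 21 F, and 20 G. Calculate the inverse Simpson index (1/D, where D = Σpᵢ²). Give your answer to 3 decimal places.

Total N = 17+18+13+11+17+21+20 = 117, so the proportions are 0.1452991, 0.1538462, 0.1111111, 0.0940171, 0.1452991, 0.1794872, 0.1709402 (working shown to 7 dp, full precision carried).
D = 0.1452991² + 0.1538462² + 0.1111111² + 0.0940171² + 0.1452991² + 0.1794872² + 0.1709402² = 0.0211118 + 0.0236686 + 0.0123457 + 0.0088392 + 0.0211118 + 0.0322156 + 0.0292205 = 0.1485134.
So 1/D = 6.73340, i.e. 6.733 to 3 decimal places.

6.733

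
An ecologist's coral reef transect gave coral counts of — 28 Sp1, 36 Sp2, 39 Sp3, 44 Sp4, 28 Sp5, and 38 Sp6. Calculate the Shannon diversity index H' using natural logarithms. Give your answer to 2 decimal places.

Total N = 28+36+39+44+28+38 = 213, so the proportions are 0.1315, 0.169, 0.1831, 0.2066, 0.1315, 0.1784 (working shown to 4 dp, full precision carried).
Each pᵢ ln pᵢ term: 0.1315×(-2.0291)=-0.2667, 0.169×(-1.7778)=-0.3005, 0.1831×(-1.6977)=-0.3109, 0.2066×(-1.5771)=-0.3258, 0.1315×(-2.0291)=-0.2667, 0.1784×(-1.7237)=-0.3075.
Sum = -1.7781, so H' = 1.78.

1.78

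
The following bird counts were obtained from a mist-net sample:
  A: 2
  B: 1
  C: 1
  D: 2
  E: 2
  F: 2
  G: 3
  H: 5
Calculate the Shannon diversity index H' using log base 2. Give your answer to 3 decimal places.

2.816

Total N = 2+1+1+2+2+2+3+5 = 18, so the proportions are 0.11111, 0.05556, 0.05556, 0.11111, 0.11111, 0.11111, 0.16667, 0.27778 (working shown to 5 dp, full precision carried).
Each pᵢ log₂ pᵢ term: 0.11111×(-3.16993)=-0.35221, 0.05556×(-4.16993)=-0.23166, 0.05556×(-4.16993)=-0.23166, 0.11111×(-3.16993)=-0.35221, 0.11111×(-3.16993)=-0.35221, 0.11111×(-3.16993)=-0.35221, 0.16667×(-2.58496)=-0.43083, 0.27778×(-1.84800)=-0.51333.
Sum = -2.81634, so H' = 2.816.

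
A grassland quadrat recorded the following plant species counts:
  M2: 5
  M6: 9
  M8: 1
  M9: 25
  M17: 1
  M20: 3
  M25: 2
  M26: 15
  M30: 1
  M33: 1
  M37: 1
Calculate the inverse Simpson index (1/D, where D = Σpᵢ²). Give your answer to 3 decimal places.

Total N = 5+9+1+25+1+3+2+15+1+1+1 = 64, so the proportions are 0.078125, 0.140625, 0.015625, 0.390625, 0.015625, 0.046875, 0.03125, 0.234375, 0.015625, 0.015625, 0.015625 (working shown to 7 dp, full precision carried).
D = 0.078125² + 0.140625² + 0.015625² + 0.390625² + 0.015625² + 0.046875² + 0.03125² + 0.234375² + 0.015625² + 0.015625² + 0.015625² = 0.0061035 + 0.0197754 + 0.0002441 + 0.1525879 + 0.0002441 + 0.0021973 + 0.0009766 + 0.0549316 + 0.0002441 + 0.0002441 + 0.0002441 = 0.2377930.
So 1/D = 4.20534, i.e. 4.205 to 3 decimal places.

4.205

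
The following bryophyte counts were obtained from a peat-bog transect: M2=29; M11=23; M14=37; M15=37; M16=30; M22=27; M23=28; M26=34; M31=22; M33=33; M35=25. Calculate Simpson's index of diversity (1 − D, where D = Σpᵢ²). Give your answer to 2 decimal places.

Total N = 29+23+37+37+30+27+28+34+22+33+25 = 325, so the proportions are 0.0892, 0.0708, 0.1138, 0.1138, 0.0923, 0.0831, 0.0862, 0.1046, 0.0677, 0.1015, 0.0769 (working shown to 4 dp, full precision carried).
D = 0.0892² + 0.0708² + 0.1138² + 0.1138² + 0.0923² + 0.0831² + 0.0862² + 0.1046² + 0.0677² + 0.1015² + 0.0769² = 0.0080 + 0.0050 + 0.0130 + 0.0130 + 0.0085 + 0.0069 + 0.0074 + 0.0109 + 0.0046 + 0.0103 + 0.0059 = 0.0935.
So 1 − D = 0.9065, i.e. 0.91 to 2 decimal places.

0.91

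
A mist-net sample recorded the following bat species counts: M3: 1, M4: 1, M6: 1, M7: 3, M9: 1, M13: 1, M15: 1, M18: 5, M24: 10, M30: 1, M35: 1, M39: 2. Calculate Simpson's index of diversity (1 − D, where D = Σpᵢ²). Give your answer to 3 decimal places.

0.814

Total N = 1+1+1+3+1+1+1+5+10+1+1+2 = 28, so the proportions are 0.03571, 0.03571, 0.03571, 0.10714, 0.03571, 0.03571, 0.03571, 0.17857, 0.35714, 0.03571, 0.03571, 0.07143 (working shown to 5 dp, full precision carried).
D = 0.03571² + 0.03571² + 0.03571² + 0.10714² + 0.03571² + 0.03571² + 0.03571² + 0.17857² + 0.35714² + 0.03571² + 0.03571² + 0.07143² = 0.00128 + 0.00128 + 0.00128 + 0.01148 + 0.00128 + 0.00128 + 0.00128 + 0.03189 + 0.12755 + 0.00128 + 0.00128 + 0.00510 = 0.18622.
So 1 − D = 0.81378, i.e. 0.814 to 3 decimal places.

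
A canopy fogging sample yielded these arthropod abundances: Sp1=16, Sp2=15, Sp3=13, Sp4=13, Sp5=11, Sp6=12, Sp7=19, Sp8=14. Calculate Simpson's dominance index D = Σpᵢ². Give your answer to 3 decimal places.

Total N = 16+15+13+13+11+12+19+14 = 113, so the proportions are 0.14159, 0.13274, 0.11504, 0.11504, 0.09735, 0.10619, 0.16814, 0.12389 (working shown to 5 dp, full precision carried).
D = 0.14159² + 0.13274² + 0.11504² + 0.11504² + 0.09735² + 0.10619² + 0.16814² + 0.12389² = 0.02005 + 0.01762 + 0.01324 + 0.01324 + 0.00948 + 0.01128 + 0.02827 + 0.01535 = 0.12851.
To 3 decimal places, D = 0.129.

0.129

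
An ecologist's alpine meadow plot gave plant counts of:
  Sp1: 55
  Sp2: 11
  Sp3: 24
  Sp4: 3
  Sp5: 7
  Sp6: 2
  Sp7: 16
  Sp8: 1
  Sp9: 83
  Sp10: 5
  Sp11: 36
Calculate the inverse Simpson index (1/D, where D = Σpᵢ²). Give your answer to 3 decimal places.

Total N = 55+11+24+3+7+2+16+1+83+5+36 = 243, so the proportions are 0.2263374, 0.0452675, 0.0987654, 0.0123457, 0.0288066, 0.0082305, 0.0658436, 0.0041152, 0.3415638, 0.0205761, 0.1481481 (working shown to 7 dp, full precision carried).
D = 0.2263374² + 0.0452675² + 0.0987654² + 0.0123457² + 0.0288066² + 0.0082305² + 0.0658436² + 0.0041152² + 0.3415638² + 0.0205761² + 0.1481481² = 0.0512286 + 0.0020491 + 0.0097546 + 0.0001524 + 0.0008298 + 0.0000677 + 0.0043354 + 0.0000169 + 0.1166658 + 0.0004234 + 0.0219479 = 0.2074718.
So 1/D = 4.81993, i.e. 4.820 to 3 decimal places.

4.820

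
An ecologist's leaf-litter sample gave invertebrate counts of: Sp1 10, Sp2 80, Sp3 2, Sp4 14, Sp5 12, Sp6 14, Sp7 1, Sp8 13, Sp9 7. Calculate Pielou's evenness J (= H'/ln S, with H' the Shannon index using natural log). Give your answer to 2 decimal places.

Total N = 10+80+2+14+12+14+1+13+7 = 153, so the proportions are 0.0654, 0.5229, 0.0131, 0.0915, 0.0784, 0.0915, 0.0065, 0.085, 0.0458 (working shown to 4 dp, full precision carried).
H' = −Σ pᵢ ln pᵢ = −((-0.1783) + (-0.3390) + (-0.0567) + (-0.2188) + (-0.1996) + (-0.2188) + (-0.0329) + (-0.2095) + (-0.1411)) = 1.5948.
With S = 9 species, ln S = 2.1972, so J = 1.5948/2.1972 = 0.7258, i.e. 0.73 to 2 decimal places.

0.73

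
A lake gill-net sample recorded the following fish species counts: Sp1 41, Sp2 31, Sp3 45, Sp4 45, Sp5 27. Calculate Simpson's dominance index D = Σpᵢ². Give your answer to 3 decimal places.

0.208

Total N = 41+31+45+45+27 = 189, so the proportions are 0.21693, 0.16402, 0.2381, 0.2381, 0.14286 (working shown to 5 dp, full precision carried).
D = 0.21693² + 0.16402² + 0.2381² + 0.2381² + 0.14286² = 0.04706 + 0.02690 + 0.05669 + 0.05669 + 0.02041 = 0.20775.
To 3 decimal places, D = 0.208.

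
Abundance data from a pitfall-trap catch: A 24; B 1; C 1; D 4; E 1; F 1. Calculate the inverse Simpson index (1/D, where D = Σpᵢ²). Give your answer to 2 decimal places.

1.72

Total N = 24+1+1+4+1+1 = 32, so the proportions are 0.75, 0.03125, 0.03125, 0.125, 0.03125, 0.03125 (working shown to 5 dp, full precision carried).
D = 0.75² + 0.03125² + 0.03125² + 0.125² + 0.03125² + 0.03125² = 0.56250 + 0.00098 + 0.00098 + 0.01562 + 0.00098 + 0.00098 = 0.58203.
So 1/D = 1.7181, i.e. 1.72 to 2 decimal places.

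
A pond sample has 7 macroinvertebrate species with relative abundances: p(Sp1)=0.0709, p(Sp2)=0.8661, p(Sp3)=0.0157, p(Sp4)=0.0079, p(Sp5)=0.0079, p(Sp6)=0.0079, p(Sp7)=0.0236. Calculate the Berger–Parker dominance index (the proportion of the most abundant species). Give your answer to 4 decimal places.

The largest proportion is 0.8661, i.e. d = 0.8661 to 4 decimal places.

0.8661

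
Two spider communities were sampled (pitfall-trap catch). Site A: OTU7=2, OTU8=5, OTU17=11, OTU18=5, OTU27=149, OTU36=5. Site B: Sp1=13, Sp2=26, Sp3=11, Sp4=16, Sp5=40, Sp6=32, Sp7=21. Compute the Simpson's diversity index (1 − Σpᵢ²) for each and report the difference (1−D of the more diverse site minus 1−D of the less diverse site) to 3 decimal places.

0.545

Site A: N=177, proportions 0.0113, 0.02825, 0.06215, 0.02825, 0.84181, 0.02825, giving 1−D = 0.28498 (working shown to 5 dp, full precision carried).
Site B: N=159, proportions 0.08176, 0.16352, 0.06918, 0.10063, 0.25157, 0.20126, 0.13208, giving 1−D = 0.83043.
Difference = |0.28498 − 0.83043| = 0.54545, i.e. 0.545 to 3 decimal places.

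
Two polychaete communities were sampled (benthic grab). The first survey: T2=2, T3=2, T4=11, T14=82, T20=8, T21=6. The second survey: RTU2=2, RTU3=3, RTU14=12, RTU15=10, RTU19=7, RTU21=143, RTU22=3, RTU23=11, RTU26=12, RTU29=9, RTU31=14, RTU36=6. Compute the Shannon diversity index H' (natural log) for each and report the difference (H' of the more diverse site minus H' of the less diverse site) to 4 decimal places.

The first survey: N=111, proportions 0.018018, 0.018018, 0.099099, 0.738739, 0.072072, 0.054054, giving H' = 0.944787 (working shown to 6 dp, full precision carried).
The second survey: N=232, proportions 0.008621, 0.012931, 0.051724, 0.043103, 0.030172, 0.616379, 0.012931, 0.047414, 0.051724, 0.038793, 0.060345, 0.025862, giving H' = 1.533811.
Difference = |0.944787 − 1.533811| = 0.589024, i.e. 0.5890 to 4 decimal places.

0.5890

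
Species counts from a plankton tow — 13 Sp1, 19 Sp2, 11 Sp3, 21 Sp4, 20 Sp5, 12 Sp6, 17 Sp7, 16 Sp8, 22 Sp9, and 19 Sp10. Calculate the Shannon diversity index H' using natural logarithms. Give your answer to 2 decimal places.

Total N = 13+19+11+21+20+12+17+16+22+19 = 170, so the proportions are 0.0765, 0.1118, 0.0647, 0.1235, 0.1176, 0.0706, 0.1, 0.0941, 0.1294, 0.1118 (working shown to 4 dp, full precision carried).
Each pᵢ ln pᵢ term: 0.0765×(-2.5708)=-0.1966, 0.1118×(-2.1914)=-0.2449, 0.0647×(-2.7379)=-0.1772, 0.1235×(-2.0913)=-0.2583, 0.1176×(-2.1401)=-0.2518, 0.0706×(-2.6509)=-0.1871, 0.1×(-2.3026)=-0.2303, 0.0941×(-2.3632)=-0.2224, 0.1294×(-2.0448)=-0.2646, 0.1118×(-2.1914)=-0.2449.
Sum = -2.2781, so H' = 2.28.

2.28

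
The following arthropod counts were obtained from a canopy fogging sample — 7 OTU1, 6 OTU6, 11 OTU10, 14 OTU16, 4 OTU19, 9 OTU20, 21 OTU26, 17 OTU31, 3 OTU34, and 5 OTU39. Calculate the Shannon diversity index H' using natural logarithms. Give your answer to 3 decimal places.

2.137

Total N = 7+6+11+14+4+9+21+17+3+5 = 97, so the proportions are 0.07216, 0.06186, 0.1134, 0.14433, 0.04124, 0.09278, 0.21649, 0.17526, 0.03093, 0.05155 (working shown to 5 dp, full precision carried).
Each pᵢ ln pᵢ term: 0.07216×(-2.62880)=-0.18971, 0.06186×(-2.78295)=-0.17214, 0.1134×(-2.17682)=-0.24686, 0.14433×(-1.93565)=-0.27937, 0.04124×(-3.18842)=-0.13148, 0.09278×(-2.37749)=-0.22059, 0.21649×(-1.53019)=-0.33128, 0.17526×(-1.74150)=-0.30521, 0.03093×(-3.47610)=-0.10751, 0.05155×(-2.96527)=-0.15285.
Sum = -2.13700, so H' = 2.137.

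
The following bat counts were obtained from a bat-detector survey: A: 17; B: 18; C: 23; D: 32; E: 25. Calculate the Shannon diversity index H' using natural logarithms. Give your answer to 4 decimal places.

1.5825

Total N = 17+18+23+32+25 = 115, so the proportions are 0.147826, 0.156522, 0.2, 0.278261, 0.217391 (working shown to 6 dp, full precision carried).
Each pᵢ ln pᵢ term: 0.147826×(-1.911719)=-0.282602, 0.156522×(-1.854560)=-0.290279, 0.2×(-1.609438)=-0.321888, 0.278261×(-1.279196)=-0.355950, 0.217391×(-1.526056)=-0.331751.
Sum = -1.582470, so H' = 1.5825.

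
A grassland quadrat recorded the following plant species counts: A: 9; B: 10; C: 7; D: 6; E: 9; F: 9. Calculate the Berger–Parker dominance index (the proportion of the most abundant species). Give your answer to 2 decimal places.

0.20

Total N = 9+10+7+6+9+9 = 50, so the proportions are 0.18, 0.2, 0.14, 0.12, 0.18, 0.18 (working shown to 4 dp, full precision carried).
The largest proportion is 0.2, i.e. d = 0.20 to 2 decimal places.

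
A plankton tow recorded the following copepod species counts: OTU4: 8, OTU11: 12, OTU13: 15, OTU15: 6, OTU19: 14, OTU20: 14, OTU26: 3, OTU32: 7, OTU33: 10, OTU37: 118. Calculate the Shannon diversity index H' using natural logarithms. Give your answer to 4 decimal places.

1.5907

Total N = 8+12+15+6+14+14+3+7+10+118 = 207, so the proportions are 0.038647, 0.057971, 0.072464, 0.028986, 0.067633, 0.067633, 0.014493, 0.033816, 0.048309, 0.570048 (working shown to 6 dp, full precision carried).
Each pᵢ ln pᵢ term: 0.038647×(-3.253277)=-0.125731, 0.057971×(-2.847812)=-0.165091, 0.072464×(-2.624669)=-0.190193, 0.028986×(-3.540959)=-0.102637, 0.067633×(-2.693661)=-0.182180, 0.067633×(-2.693661)=-0.182180, 0.014493×(-4.234107)=-0.061364, 0.033816×(-3.386809)=-0.114530, 0.048309×(-3.030134)=-0.146383, 0.570048×(-0.562034)=-0.320387.
Sum = -1.590674, so H' = 1.5907.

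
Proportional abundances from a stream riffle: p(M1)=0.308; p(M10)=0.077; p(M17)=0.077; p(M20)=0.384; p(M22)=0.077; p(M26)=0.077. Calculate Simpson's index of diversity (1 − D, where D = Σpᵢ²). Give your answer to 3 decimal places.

0.734

D = 0.308² + 0.077² + 0.077² + 0.384² + 0.077² + 0.077² = 0.09486 + 0.00593 + 0.00593 + 0.14746 + 0.00593 + 0.00593 = 0.26604 (working shown to 5 dp, full precision carried).
So 1 − D = 0.73396, i.e. 0.734 to 3 decimal places.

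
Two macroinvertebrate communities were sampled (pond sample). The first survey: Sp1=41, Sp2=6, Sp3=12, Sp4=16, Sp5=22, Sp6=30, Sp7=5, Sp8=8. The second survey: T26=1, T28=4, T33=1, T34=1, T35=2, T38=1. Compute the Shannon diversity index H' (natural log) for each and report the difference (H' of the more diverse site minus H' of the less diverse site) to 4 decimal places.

The first survey: N=140, proportions 0.292857, 0.042857, 0.085714, 0.114286, 0.157143, 0.214286, 0.035714, 0.057143, giving H' = 1.856579 (working shown to 6 dp, full precision carried).
The second survey: N=10, proportions 0.1, 0.4, 0.1, 0.1, 0.2, 0.1, giving H' = 1.609438.
Difference = |1.856579 − 1.609438| = 0.247141, i.e. 0.2471 to 4 decimal places.

0.2471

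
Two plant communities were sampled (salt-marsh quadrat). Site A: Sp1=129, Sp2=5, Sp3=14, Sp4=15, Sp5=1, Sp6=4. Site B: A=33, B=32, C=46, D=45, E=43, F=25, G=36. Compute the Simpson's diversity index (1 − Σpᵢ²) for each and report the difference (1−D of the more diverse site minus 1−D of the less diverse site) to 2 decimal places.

Site A: N=168, proportions 0.7679, 0.0298, 0.0833, 0.0893, 0.006, 0.0238, giving 1−D = 0.3940 (working shown to 4 dp, full precision carried).
Site B: N=260, proportions 0.1269, 0.1231, 0.1769, 0.1731, 0.1654, 0.0962, 0.1385, giving 1−D = 0.8517.
Difference = |0.3940 − 0.8517| = 0.4577, i.e. 0.46 to 2 decimal places.

0.46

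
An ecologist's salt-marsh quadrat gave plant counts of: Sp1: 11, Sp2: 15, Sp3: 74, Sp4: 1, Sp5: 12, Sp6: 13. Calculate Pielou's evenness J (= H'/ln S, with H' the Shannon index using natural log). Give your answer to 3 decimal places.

Total N = 11+15+74+1+12+13 = 126, so the proportions are 0.0873, 0.11905, 0.5873, 0.00794, 0.09524, 0.10317 (working shown to 5 dp, full precision carried).
H' = −Σ pᵢ ln pᵢ = −((-0.21288) + (-0.25336) + (-0.31257) + (-0.03838) + (-0.22394) + (-0.23434)) = 1.27548.
With S = 6 species, ln S = 1.79176, so J = 1.27548/1.79176 = 0.71186, i.e. 0.712 to 3 decimal places.

0.712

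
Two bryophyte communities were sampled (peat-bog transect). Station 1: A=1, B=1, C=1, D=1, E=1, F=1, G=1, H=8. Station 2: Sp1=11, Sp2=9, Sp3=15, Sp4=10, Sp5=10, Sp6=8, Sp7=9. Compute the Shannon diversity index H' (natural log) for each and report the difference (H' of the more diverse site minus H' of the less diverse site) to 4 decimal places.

0.3272

Station 1: N=15, proportions 0.066667, 0.066667, 0.066667, 0.066667, 0.066667, 0.066667, 0.066667, 0.533333, giving H' = 1.599015 (working shown to 6 dp, full precision carried).
Station 2: N=72, proportions 0.152778, 0.125, 0.208333, 0.138889, 0.138889, 0.111111, 0.125, giving H' = 1.926182.
Difference = |1.599015 − 1.926182| = 0.327167, i.e. 0.3272 to 4 decimal places.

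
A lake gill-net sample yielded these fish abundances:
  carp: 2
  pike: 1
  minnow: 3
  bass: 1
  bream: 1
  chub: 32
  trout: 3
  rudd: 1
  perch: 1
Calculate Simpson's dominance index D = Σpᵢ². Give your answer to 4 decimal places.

0.5190

Total N = 2+1+3+1+1+32+3+1+1 = 45, so the proportions are 0.044444, 0.022222, 0.066667, 0.022222, 0.022222, 0.711111, 0.066667, 0.022222, 0.022222 (working shown to 6 dp, full precision carried).
D = 0.044444² + 0.022222² + 0.066667² + 0.022222² + 0.022222² + 0.711111² + 0.066667² + 0.022222² + 0.022222² = 0.001975 + 0.000494 + 0.004444 + 0.000494 + 0.000494 + 0.505679 + 0.004444 + 0.000494 + 0.000494 = 0.519012.
To 4 decimal places, D = 0.5190.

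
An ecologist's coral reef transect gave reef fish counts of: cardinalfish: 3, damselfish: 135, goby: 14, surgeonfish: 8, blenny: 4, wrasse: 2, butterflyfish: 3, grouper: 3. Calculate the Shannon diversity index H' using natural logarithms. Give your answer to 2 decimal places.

Total N = 3+135+14+8+4+2+3+3 = 172, so the proportions are 0.0174, 0.7849, 0.0814, 0.0465, 0.0233, 0.0116, 0.0174, 0.0174 (working shown to 4 dp, full precision carried).
Each pᵢ ln pᵢ term: 0.0174×(-4.0489)=-0.0706, 0.7849×(-0.2422)=-0.1901, 0.0814×(-2.5084)=-0.2042, 0.0465×(-3.0681)=-0.1427, 0.0233×(-3.7612)=-0.0875, 0.0116×(-4.4543)=-0.0518, 0.0174×(-4.0489)=-0.0706, 0.0174×(-4.0489)=-0.0706.
Sum = -0.8881, so H' = 0.89.

0.89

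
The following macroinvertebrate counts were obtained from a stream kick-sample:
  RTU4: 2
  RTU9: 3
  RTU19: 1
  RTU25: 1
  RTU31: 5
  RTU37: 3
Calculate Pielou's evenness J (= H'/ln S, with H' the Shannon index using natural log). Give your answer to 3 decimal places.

0.915

Total N = 2+3+1+1+5+3 = 15, so the proportions are 0.13333, 0.2, 0.06667, 0.06667, 0.33333, 0.2 (working shown to 5 dp, full precision carried).
H' = −Σ pᵢ ln pᵢ = −((-0.26865) + (-0.32189) + (-0.18054) + (-0.18054) + (-0.36620) + (-0.32189)) = 1.63971.
With S = 6 species, ln S = 1.79176, so J = 1.63971/1.79176 = 0.91514, i.e. 0.915 to 3 decimal places.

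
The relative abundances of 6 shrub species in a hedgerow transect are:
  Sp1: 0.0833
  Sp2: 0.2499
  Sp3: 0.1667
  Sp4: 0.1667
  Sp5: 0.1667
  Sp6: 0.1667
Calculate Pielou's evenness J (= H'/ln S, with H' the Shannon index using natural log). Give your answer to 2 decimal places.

0.98

H' = −Σ pᵢ ln pᵢ = −((-0.2070) + (-0.3465) + (-0.2987) + (-0.2987) + (-0.2987) + (-0.2987)) = 1.7482 (working shown to 4 dp, full precision carried).
With S = 6 species, ln S = 1.7918, so J = 1.7482/1.7918 = 0.9757, i.e. 0.98 to 2 decimal places.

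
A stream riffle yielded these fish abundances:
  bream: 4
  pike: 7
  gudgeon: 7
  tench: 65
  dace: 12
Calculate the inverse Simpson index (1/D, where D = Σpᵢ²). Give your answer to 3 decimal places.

2.013

Total N = 4+7+7+65+12 = 95, so the proportions are 0.042105, 0.073684, 0.073684, 0.684211, 0.126316 (working shown to 6 dp, full precision carried).
D = 0.042105² + 0.073684² + 0.073684² + 0.684211² + 0.126316² = 0.001773 + 0.005429 + 0.005429 + 0.468144 + 0.015956 = 0.496731.
So 1/D = 2.01316, i.e. 2.013 to 3 decimal places.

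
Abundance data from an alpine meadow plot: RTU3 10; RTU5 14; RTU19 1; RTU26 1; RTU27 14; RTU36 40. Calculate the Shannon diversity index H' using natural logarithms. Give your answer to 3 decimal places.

1.326

Total N = 10+14+1+1+14+40 = 80, so the proportions are 0.125, 0.175, 0.0125, 0.0125, 0.175, 0.5 (working shown to 5 dp, full precision carried).
Each pᵢ ln pᵢ term: 0.125×(-2.07944)=-0.25993, 0.175×(-1.74297)=-0.30502, 0.0125×(-4.38203)=-0.05478, 0.0125×(-4.38203)=-0.05478, 0.175×(-1.74297)=-0.30502, 0.5×(-0.69315)=-0.34657.
Sum = -1.32609, so H' = 1.326.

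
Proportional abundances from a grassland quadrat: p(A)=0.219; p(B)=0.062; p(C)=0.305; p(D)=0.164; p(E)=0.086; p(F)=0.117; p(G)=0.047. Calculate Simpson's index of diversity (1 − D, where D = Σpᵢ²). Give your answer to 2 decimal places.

0.80

D = 0.219² + 0.062² + 0.305² + 0.164² + 0.086² + 0.117² + 0.047² = 0.04796 + 0.00384 + 0.09302 + 0.02690 + 0.00740 + 0.01369 + 0.00221 = 0.19502 (working shown to 5 dp, full precision carried).
So 1 − D = 0.80498, i.e. 0.80 to 2 decimal places.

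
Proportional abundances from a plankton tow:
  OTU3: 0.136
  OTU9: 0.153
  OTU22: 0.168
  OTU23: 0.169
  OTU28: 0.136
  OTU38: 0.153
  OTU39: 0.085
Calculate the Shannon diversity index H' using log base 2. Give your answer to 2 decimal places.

Each pᵢ log₂ pᵢ term (working shown to 4 dp, full precision carried): 0.136×(-2.8783)=-0.3915, 0.153×(-2.7084)=-0.4144, 0.168×(-2.5735)=-0.4323, 0.169×(-2.5649)=-0.4335, 0.136×(-2.8783)=-0.3915, 0.153×(-2.7084)=-0.4144, 0.085×(-3.5564)=-0.3023.
Sum = -2.7798, so H' = 2.78.

2.78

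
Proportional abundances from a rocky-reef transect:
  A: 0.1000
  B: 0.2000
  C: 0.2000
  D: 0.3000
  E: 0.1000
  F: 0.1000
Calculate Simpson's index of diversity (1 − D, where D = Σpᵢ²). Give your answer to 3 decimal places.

D = 0.1² + 0.2² + 0.2² + 0.3² + 0.1² + 0.1² = 0.01000 + 0.04000 + 0.04000 + 0.09000 + 0.01000 + 0.01000 = 0.20000 (working shown to 5 dp, full precision carried).
So 1 − D = 0.80000, i.e. 0.800 to 3 decimal places.

0.800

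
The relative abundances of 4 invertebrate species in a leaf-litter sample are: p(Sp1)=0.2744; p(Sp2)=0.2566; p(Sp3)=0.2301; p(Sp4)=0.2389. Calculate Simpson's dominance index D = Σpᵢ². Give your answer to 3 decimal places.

0.251

D = 0.2744² + 0.2566² + 0.2301² + 0.2389² = 0.07530 + 0.06584 + 0.05295 + 0.05707 = 0.25116 (working shown to 5 dp, full precision carried).
To 3 decimal places, D = 0.251.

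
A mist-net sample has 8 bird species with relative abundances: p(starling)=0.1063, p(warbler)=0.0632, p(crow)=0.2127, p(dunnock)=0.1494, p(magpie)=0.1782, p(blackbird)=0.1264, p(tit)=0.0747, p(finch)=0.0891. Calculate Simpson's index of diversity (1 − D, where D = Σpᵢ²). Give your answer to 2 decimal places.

D = 0.1063² + 0.0632² + 0.2127² + 0.1494² + 0.1782² + 0.1264² + 0.0747² + 0.0891² = 0.0113 + 0.0040 + 0.0452 + 0.0223 + 0.0318 + 0.0160 + 0.0056 + 0.0079 = 0.1441 (working shown to 4 dp, full precision carried).
So 1 − D = 0.8559, i.e. 0.86 to 2 decimal places.

0.86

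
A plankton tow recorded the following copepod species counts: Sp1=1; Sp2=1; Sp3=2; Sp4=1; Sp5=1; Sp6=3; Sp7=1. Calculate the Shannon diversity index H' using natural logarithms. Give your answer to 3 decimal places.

1.834

Total N = 1+1+2+1+1+3+1 = 10, so the proportions are 0.1, 0.1, 0.2, 0.1, 0.1, 0.3, 0.1 (working shown to 5 dp, full precision carried).
Each pᵢ ln pᵢ term: 0.1×(-2.30259)=-0.23026, 0.1×(-2.30259)=-0.23026, 0.2×(-1.60944)=-0.32189, 0.1×(-2.30259)=-0.23026, 0.1×(-2.30259)=-0.23026, 0.3×(-1.20397)=-0.36119, 0.1×(-2.30259)=-0.23026.
Sum = -1.83437, so H' = 1.834.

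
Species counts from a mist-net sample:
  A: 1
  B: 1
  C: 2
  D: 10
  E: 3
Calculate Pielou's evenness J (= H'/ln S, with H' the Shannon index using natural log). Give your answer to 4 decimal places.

0.7477

Total N = 1+1+2+10+3 = 17, so the proportions are 0.058824, 0.058824, 0.117647, 0.588235, 0.176471 (working shown to 6 dp, full precision carried).
H' = −Σ pᵢ ln pᵢ = −((-0.166660) + (-0.166660) + (-0.251772) + (-0.312134) + (-0.306106)) = 1.203332.
With S = 5 species, ln S = 1.609438, so J = 1.203332/1.609438 = 0.747672, i.e. 0.7477 to 4 decimal places.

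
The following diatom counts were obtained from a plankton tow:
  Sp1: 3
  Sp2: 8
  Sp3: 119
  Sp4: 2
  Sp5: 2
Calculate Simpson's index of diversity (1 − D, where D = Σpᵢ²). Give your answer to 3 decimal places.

Total N = 3+8+119+2+2 = 134, so the proportions are 0.02239, 0.0597, 0.88806, 0.01493, 0.01493 (working shown to 5 dp, full precision carried).
D = 0.02239² + 0.0597² + 0.88806² + 0.01493² + 0.01493² = 0.00050 + 0.00356 + 0.78865 + 0.00022 + 0.00022 = 0.79316.
So 1 − D = 0.20684, i.e. 0.207 to 3 decimal places.

0.207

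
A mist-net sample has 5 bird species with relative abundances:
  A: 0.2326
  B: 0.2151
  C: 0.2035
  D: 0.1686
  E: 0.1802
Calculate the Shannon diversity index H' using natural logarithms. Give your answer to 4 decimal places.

1.6027

Each pᵢ ln pᵢ term (working shown to 6 dp, full precision carried): 0.2326×(-1.458435)=-0.339232, 0.2151×(-1.536652)=-0.330534, 0.2035×(-1.592089)=-0.323990, 0.1686×(-1.780226)=-0.300146, 0.1802×(-1.713688)=-0.308807.
Sum = -1.602709, so H' = 1.6027.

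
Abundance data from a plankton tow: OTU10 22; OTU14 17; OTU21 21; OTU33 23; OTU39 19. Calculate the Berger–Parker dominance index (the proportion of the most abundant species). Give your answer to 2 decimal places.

0.23

Total N = 22+17+21+23+19 = 102, so the proportions are 0.2157, 0.1667, 0.2059, 0.2255, 0.1863 (working shown to 4 dp, full precision carried).
The largest proportion is 0.2255, i.e. d = 0.23 to 2 decimal places.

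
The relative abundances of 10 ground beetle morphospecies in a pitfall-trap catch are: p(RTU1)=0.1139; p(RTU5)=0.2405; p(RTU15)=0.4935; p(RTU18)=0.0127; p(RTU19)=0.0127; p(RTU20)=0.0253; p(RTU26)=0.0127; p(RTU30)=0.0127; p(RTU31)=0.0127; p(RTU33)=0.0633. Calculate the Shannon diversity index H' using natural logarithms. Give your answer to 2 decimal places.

1.48

Each pᵢ ln pᵢ term (working shown to 4 dp, full precision carried): 0.1139×(-2.1724)=-0.2474, 0.2405×(-1.4250)=-0.3427, 0.4935×(-0.7062)=-0.3485, 0.0127×(-4.3662)=-0.0555, 0.0127×(-4.3662)=-0.0555, 0.0253×(-3.6770)=-0.0930, 0.0127×(-4.3662)=-0.0555, 0.0127×(-4.3662)=-0.0555, 0.0127×(-4.3662)=-0.0555, 0.0633×(-2.7599)=-0.1747.
Sum = -1.4837, so H' = 1.48.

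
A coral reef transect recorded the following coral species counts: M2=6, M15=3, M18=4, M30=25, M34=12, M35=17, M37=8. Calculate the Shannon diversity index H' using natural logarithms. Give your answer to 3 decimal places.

1.722

Total N = 6+3+4+25+12+17+8 = 75, so the proportions are 0.08, 0.04, 0.05333, 0.33333, 0.16, 0.22667, 0.10667 (working shown to 5 dp, full precision carried).
Each pᵢ ln pᵢ term: 0.08×(-2.52573)=-0.20206, 0.04×(-3.21888)=-0.12876, 0.05333×(-2.93119)=-0.15633, 0.33333×(-1.09861)=-0.36620, 0.16×(-1.83258)=-0.29321, 0.22667×(-1.48427)=-0.33644, 0.10667×(-2.23805)=-0.23872.
Sum = -1.72172, so H' = 1.722.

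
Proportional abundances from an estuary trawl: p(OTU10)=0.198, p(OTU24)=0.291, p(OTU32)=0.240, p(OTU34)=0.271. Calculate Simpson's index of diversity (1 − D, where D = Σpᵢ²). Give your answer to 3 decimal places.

0.745

D = 0.198² + 0.291² + 0.24² + 0.271² = 0.03920 + 0.08468 + 0.05760 + 0.07344 = 0.25493 (working shown to 5 dp, full precision carried).
So 1 − D = 0.74507, i.e. 0.745 to 3 decimal places.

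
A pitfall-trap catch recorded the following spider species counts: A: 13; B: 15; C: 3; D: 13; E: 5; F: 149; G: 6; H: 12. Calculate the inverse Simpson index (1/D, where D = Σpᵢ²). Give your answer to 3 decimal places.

Total N = 13+15+3+13+5+149+6+12 = 216, so the proportions are 0.060185, 0.069444, 0.013889, 0.060185, 0.023148, 0.689815, 0.027778, 0.055556 (working shown to 6 dp, full precision carried).
D = 0.060185² + 0.069444² + 0.013889² + 0.060185² + 0.023148² + 0.689815² + 0.027778² + 0.055556² = 0.003622 + 0.004823 + 0.000193 + 0.003622 + 0.000536 + 0.475844 + 0.000772 + 0.003086 = 0.492498.
So 1/D = 2.03046, i.e. 2.030 to 3 decimal places.

2.030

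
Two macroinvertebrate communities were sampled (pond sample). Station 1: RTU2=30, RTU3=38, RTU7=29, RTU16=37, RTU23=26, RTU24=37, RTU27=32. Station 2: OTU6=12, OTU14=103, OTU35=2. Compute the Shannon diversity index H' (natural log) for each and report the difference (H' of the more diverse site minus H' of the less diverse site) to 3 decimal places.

Station 1: N=229, proportions 0.131, 0.16594, 0.12664, 0.16157, 0.11354, 0.16157, 0.13974, giving H' = 1.93705 (working shown to 5 dp, full precision carried).
Station 2: N=117, proportions 0.10256, 0.88034, 0.01709, giving H' = 0.41532.
Difference = |1.93705 − 0.41532| = 1.52173, i.e. 1.522 to 3 decimal places.

1.522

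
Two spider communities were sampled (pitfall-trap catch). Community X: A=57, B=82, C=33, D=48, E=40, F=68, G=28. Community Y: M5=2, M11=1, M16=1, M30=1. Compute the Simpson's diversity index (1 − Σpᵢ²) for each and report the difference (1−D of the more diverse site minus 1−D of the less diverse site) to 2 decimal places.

0.12

Community X: N=356, proportions 0.1601, 0.2303, 0.0927, 0.1348, 0.1124, 0.191, 0.0787, giving 1−D = 0.8392 (working shown to 4 dp, full precision carried).
Community Y: N=5, proportions 0.4, 0.2, 0.2, 0.2, giving 1−D = 0.7200.
Difference = |0.8392 − 0.7200| = 0.1192, i.e. 0.12 to 2 decimal places.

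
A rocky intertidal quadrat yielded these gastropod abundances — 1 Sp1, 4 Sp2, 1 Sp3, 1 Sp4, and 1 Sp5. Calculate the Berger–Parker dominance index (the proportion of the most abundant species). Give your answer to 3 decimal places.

0.500

Total N = 1+4+1+1+1 = 8, so the proportions are 0.125, 0.5, 0.125, 0.125, 0.125 (working shown to 5 dp, full precision carried).
The largest proportion is 0.5, i.e. d = 0.500 to 3 decimal places.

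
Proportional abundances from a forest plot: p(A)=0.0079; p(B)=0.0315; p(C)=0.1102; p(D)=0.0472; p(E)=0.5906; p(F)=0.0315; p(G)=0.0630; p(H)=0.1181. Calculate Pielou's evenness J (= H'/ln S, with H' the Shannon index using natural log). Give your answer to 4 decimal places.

H' = −Σ pᵢ ln pᵢ = −((-0.038243) + (-0.108920) + (-0.243042) + (-0.144119) + (-0.311020) + (-0.108920) + (-0.174171) + (-0.252288)) = 1.380721 (working shown to 6 dp, full precision carried).
With S = 8 species, ln S = 2.079442, so J = 1.380721/2.079442 = 0.663987, i.e. 0.6640 to 4 decimal places.

0.6640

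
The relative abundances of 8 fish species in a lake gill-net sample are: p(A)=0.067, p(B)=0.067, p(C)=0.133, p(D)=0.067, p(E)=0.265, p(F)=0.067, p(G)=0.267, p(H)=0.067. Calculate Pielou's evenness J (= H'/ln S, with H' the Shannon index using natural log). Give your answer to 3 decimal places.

H' = −Σ pᵢ ln pᵢ = −((-0.18111) + (-0.18111) + (-0.26832) + (-0.18111) + (-0.35193) + (-0.18111) + (-0.35258) + (-0.18111)) = 1.87834 (working shown to 5 dp, full precision carried).
With S = 8 species, ln S = 2.07944, so J = 1.87834/2.07944 = 0.90329, i.e. 0.903 to 3 decimal places.

0.903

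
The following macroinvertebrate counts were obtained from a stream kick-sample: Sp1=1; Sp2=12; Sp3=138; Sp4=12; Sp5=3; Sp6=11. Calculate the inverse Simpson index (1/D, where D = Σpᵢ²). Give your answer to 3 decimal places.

Total N = 1+12+138+12+3+11 = 177, so the proportions are 0.00565, 0.067797, 0.779661, 0.067797, 0.016949, 0.062147 (working shown to 6 dp, full precision carried).
D = 0.00565² + 0.067797² + 0.779661² + 0.067797² + 0.016949² + 0.062147² = 0.000032 + 0.004596 + 0.607871 + 0.004596 + 0.000287 + 0.003862 = 0.621245.
So 1/D = 1.60967, i.e. 1.610 to 3 decimal places.

1.610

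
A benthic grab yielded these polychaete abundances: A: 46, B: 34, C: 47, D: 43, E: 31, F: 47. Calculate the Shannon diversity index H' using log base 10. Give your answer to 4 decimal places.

Total N = 46+34+47+43+31+47 = 248, so the proportions are 0.185484, 0.137097, 0.189516, 0.173387, 0.125, 0.189516 (working shown to 6 dp, full precision carried).
Each pᵢ log₁₀ pᵢ term: 0.185484×(-0.731694)=-0.135717, 0.137097×(-0.862973)=-0.118311, 0.189516×(-0.722354)=-0.136898, 0.173387×(-0.760983)=-0.131945, 0.125×(-0.903090)=-0.112886, 0.189516×(-0.722354)=-0.136898.
Sum = -0.772655, so H' = 0.7727.

0.7727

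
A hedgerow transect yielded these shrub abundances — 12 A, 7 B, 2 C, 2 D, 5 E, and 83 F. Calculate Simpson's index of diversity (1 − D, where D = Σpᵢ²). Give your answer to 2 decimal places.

Total N = 12+7+2+2+5+83 = 111, so the proportions are 0.1081, 0.0631, 0.018, 0.018, 0.045, 0.7477 (working shown to 4 dp, full precision carried).
D = 0.1081² + 0.0631² + 0.018² + 0.018² + 0.045² + 0.7477² = 0.0117 + 0.0040 + 0.0003 + 0.0003 + 0.0020 + 0.5591 = 0.5775.
So 1 − D = 0.4225, i.e. 0.42 to 2 decimal places.

0.42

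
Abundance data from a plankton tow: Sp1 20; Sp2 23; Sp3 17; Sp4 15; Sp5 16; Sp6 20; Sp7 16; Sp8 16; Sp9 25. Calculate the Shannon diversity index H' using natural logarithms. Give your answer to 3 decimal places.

2.182

Total N = 20+23+17+15+16+20+16+16+25 = 168, so the proportions are 0.11905, 0.1369, 0.10119, 0.08929, 0.09524, 0.11905, 0.09524, 0.09524, 0.14881 (working shown to 5 dp, full precision carried).
Each pᵢ ln pᵢ term: 0.11905×(-2.12823)=-0.25336, 0.1369×(-1.98847)=-0.27223, 0.10119×(-2.29075)=-0.23180, 0.08929×(-2.41591)=-0.21571, 0.09524×(-2.35138)=-0.22394, 0.11905×(-2.12823)=-0.25336, 0.09524×(-2.35138)=-0.22394, 0.09524×(-2.35138)=-0.22394, 0.14881×(-1.90509)=-0.28350.
Sum = -2.18178, so H' = 2.182.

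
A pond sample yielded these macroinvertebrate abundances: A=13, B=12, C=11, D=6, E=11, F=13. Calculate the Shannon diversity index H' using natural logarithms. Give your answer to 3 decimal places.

1.765

Total N = 13+12+11+6+11+13 = 66, so the proportions are 0.19697, 0.18182, 0.16667, 0.09091, 0.16667, 0.19697 (working shown to 5 dp, full precision carried).
Each pᵢ ln pᵢ term: 0.19697×(-1.62471)=-0.32002, 0.18182×(-1.70475)=-0.30995, 0.16667×(-1.79176)=-0.29863, 0.09091×(-2.39790)=-0.21799, 0.16667×(-1.79176)=-0.29863, 0.19697×(-1.62471)=-0.32002.
Sum = -1.76523, so H' = 1.765.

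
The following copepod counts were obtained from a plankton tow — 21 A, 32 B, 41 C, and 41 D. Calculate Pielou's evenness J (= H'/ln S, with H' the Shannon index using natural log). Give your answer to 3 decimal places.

0.977

Total N = 21+32+41+41 = 135, so the proportions are 0.15556, 0.23704, 0.3037, 0.3037 (working shown to 5 dp, full precision carried).
H' = −Σ pᵢ ln pᵢ = −((-0.28945) + (-0.34122) + (-0.36192) + (-0.36192)) = 1.35452.
With S = 4 species, ln S = 1.38629, so J = 1.35452/1.38629 = 0.97708, i.e. 0.977 to 3 decimal places.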